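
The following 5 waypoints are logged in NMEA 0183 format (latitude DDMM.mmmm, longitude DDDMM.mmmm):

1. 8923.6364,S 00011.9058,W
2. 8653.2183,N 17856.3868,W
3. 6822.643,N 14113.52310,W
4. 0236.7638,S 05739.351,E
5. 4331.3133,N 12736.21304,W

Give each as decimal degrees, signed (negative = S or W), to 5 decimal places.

Point 1:
  φ: split at 2 digits → 89° and 23.6364′; 89 + 23.6364/60 = 89.393940
  hemisphere S, so the sign is −
  Lon: degrees = first 3 digits = 0, minutes = 11.9058; 0 + 11.9058/60 = 0.198430
  W ⇒ negate
Point 2:
  φ: degrees = first 2 digits = 86, minutes = 53.2183; 86 + 53.2183/60 = 86.886972
  N ⇒ keep positive
  Lon: degrees = first 3 digits = 178, minutes = 56.3868; 178 + 56.3868/60 = 178.939780
  hemisphere W, so the sign is −
Point 3:
  Latitude: split at 2 digits → 68° and 22.643′; 68 + 22.643/60 = 68.377383
  N → positive
  Longitude: degrees = first 3 digits = 141, minutes = 13.5231; 141 + 13.5231/60 = 141.225385
  W → negative
Point 4:
  Lat: split at 2 digits → 02° and 36.7638′; 2 + 36.7638/60 = 2.612730
  hemisphere S, so the sign is −
  λ: split at 3 digits → 057° and 39.351′; 57 + 39.351/60 = 57.655850
  E ⇒ keep positive
Point 5:
  Lat: degrees = first 2 digits = 43, minutes = 31.3133; 43 + 31.3133/60 = 43.521888
  N ⇒ keep positive
  Longitude: degrees = first 3 digits = 127, minutes = 36.21304; 127 + 36.21304/60 = 127.603551
  W ⇒ negate

1. -89.39394, -0.19843
2. 86.88697, -178.93978
3. 68.37738, -141.22539
4. -2.61273, 57.65585
5. 43.52189, -127.60355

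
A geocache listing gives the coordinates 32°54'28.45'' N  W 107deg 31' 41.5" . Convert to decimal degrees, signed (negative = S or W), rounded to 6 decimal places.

Latitude: 54′ + 28.45″ = 54.47417′; 32 + 54.47417/60 = 32.9079028
N ⇒ keep positive
Longitude: 31′ + 41.5″ = 31.69167′; 107 + 31.69167/60 = 107.5281944
hemisphere W, so the sign is −

32.907903, -107.528194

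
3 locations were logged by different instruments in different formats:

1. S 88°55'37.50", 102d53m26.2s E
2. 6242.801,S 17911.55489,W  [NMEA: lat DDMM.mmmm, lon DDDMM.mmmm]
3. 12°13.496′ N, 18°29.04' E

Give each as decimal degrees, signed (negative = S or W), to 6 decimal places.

1. -88.927083, 102.890611
2. -62.713350, -179.192582
3. 12.224933, 18.484000

Point 1:
  Lat: 88° + 55/60 + 37.5/3600 = 88 + 0.916667 + 0.010417 = 88.9270833
  hemisphere S, so the sign is −
  Longitude: 102° + 53/60 + 26.2/3600 = 102 + 0.883333 + 0.007278 = 102.8906111
  E ⇒ keep positive
Point 2:
  Latitude: split at 2 digits → 62° and 42.801′; 62 + 42.801/60 = 62.7133500
  hemisphere S, so the sign is −
  Longitude: degrees = first 3 digits = 179, minutes = 11.55489; 179 + 11.55489/60 = 179.1925815
  W ⇒ negate
Point 3:
  Latitude: 12 + 13.496/60 = 12.2249333
  N → positive
  Longitude: 29.04′ = 0.484000°; total 18.4840000
  E → positive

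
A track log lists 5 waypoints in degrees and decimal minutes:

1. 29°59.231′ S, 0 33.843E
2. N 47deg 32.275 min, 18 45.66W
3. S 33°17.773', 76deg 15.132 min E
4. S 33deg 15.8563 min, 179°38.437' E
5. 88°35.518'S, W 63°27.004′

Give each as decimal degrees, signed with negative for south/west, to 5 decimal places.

Point 1:
  φ: 59.231′ = 0.987183°; total 29.987183
  S ⇒ negate
  λ: 0 + 33.843/60 = 0.564050
  E → positive
Point 2:
  Lat: 47 + 32.275/60 = 47.537917
  N ⇒ keep positive
  Lon: 45.66′ = 0.761000°; total 18.761000
  W → negative
Point 3:
  Lat: 33 + 17.773/60 = 33.296217
  S → negative
  λ: 15.132′ = 0.252200°; total 76.252200
  E ⇒ keep positive
Point 4:
  φ: 33 + 15.8563/60 = 33.264272
  S ⇒ negate
  Lon: 38.437′ = 0.640617°; total 179.640617
  E ⇒ keep positive
Point 5:
  Latitude: 35.518′ = 0.591967°; total 88.591967
  S → negative
  Longitude: 27.004′ = 0.450067°; total 63.450067
  W ⇒ negate

1. -29.98718, 0.56405
2. 47.53792, -18.76100
3. -33.29622, 76.25220
4. -33.26427, 179.64062
5. -88.59197, -63.45007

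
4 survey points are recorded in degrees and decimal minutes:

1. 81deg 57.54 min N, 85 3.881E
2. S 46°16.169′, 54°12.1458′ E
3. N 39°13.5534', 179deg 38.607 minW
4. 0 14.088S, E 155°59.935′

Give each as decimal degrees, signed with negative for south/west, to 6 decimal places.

Point 1:
  Latitude: 57.54′ = 0.959000°; total 81.9590000
  N ⇒ keep positive
  Longitude: 3.881′ = 0.064683°; total 85.0646833
  E ⇒ keep positive
Point 2:
  Lat: 16.169′ = 0.269483°; total 46.2694833
  hemisphere S, so the sign is −
  Lon: 12.1458′ = 0.202430°; total 54.2024300
  E → positive
Point 3:
  φ: 13.5534′ = 0.225890°; total 39.2258900
  N → positive
  λ: 179 + 38.607/60 = 179.6434500
  W → negative
Point 4:
  Lat: 14.088′ = 0.234800°; total 0.2348000
  S → negative
  Lon: 155 + 59.935/60 = 155.9989167
  E ⇒ keep positive

1. 81.959000, 85.064683
2. -46.269483, 54.202430
3. 39.225890, -179.643450
4. -0.234800, 155.998917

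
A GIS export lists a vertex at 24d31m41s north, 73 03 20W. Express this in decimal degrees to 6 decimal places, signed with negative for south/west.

Latitude: 24 + 31/60 + 41/3600 = 24.5280556
N ⇒ keep positive
Lon: 73° + 3/60 + 20/3600 = 73 + 0.050000 + 0.005556 = 73.0555556
W ⇒ negate

24.528056, -73.055556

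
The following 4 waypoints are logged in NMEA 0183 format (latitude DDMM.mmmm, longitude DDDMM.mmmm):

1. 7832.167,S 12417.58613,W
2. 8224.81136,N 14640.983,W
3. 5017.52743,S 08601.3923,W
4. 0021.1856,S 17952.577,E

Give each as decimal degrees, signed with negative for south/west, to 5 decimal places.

Point 1:
  φ: split at 2 digits → 78° and 32.167′; 78 + 32.167/60 = 78.536117
  S → negative
  Lon: split at 3 digits → 124° and 17.58613′; 124 + 17.58613/60 = 124.293102
  W ⇒ negate
Point 2:
  Lat: degrees = first 2 digits = 82, minutes = 24.81136; 82 + 24.81136/60 = 82.413523
  N ⇒ keep positive
  Longitude: split at 3 digits → 146° and 40.983′; 146 + 40.983/60 = 146.683050
  W → negative
Point 3:
  Lat: degrees = first 2 digits = 50, minutes = 17.52743; 50 + 17.52743/60 = 50.292124
  hemisphere S, so the sign is −
  λ: degrees = first 3 digits = 86, minutes = 1.3923; 86 + 1.3923/60 = 86.023205
  W → negative
Point 4:
  Latitude: split at 2 digits → 00° and 21.1856′; 0 + 21.1856/60 = 0.353093
  S → negative
  λ: split at 3 digits → 179° and 52.577′; 179 + 52.577/60 = 179.876283
  E → positive

1. -78.53612, -124.29310
2. 82.41352, -146.68305
3. -50.29212, -86.02321
4. -0.35309, 179.87628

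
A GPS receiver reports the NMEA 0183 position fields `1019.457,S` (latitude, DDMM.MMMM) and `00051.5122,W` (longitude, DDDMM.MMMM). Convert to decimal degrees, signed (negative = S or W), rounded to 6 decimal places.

-10.324283, -0.858537

φ: split at 2 digits → 10° and 19.457′; 10 + 19.457/60 = 10.3242833
hemisphere S, so the sign is −
Longitude: split at 3 digits → 000° and 51.5122′; 0 + 51.5122/60 = 0.8585367
W → negative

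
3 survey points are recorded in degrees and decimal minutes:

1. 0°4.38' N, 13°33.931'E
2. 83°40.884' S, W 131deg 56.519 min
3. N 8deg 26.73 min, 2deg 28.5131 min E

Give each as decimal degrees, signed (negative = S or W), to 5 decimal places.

Point 1:
  Latitude: 0 + 4.38/60 = 0.073000
  N ⇒ keep positive
  Longitude: 33.931′ = 0.565517°; total 13.565517
  E → positive
Point 2:
  Lat: 40.884′ = 0.681400°; total 83.681400
  S → negative
  Lon: 131 + 56.519/60 = 131.941983
  hemisphere W, so the sign is −
Point 3:
  φ: 26.73′ = 0.445500°; total 8.445500
  N ⇒ keep positive
  Longitude: 28.5131′ = 0.475218°; total 2.475218
  E → positive

1. 0.07300, 13.56552
2. -83.68140, -131.94198
3. 8.44550, 2.47522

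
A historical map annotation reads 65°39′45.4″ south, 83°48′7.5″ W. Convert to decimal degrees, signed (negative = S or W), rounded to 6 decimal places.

-65.662611, -83.802083

φ: 65° + 39/60 + 45.4/3600 = 65 + 0.650000 + 0.012611 = 65.6626111
hemisphere S, so the sign is −
λ: 83 + 48/60 + 7.5/3600 = 83.8020833
W → negative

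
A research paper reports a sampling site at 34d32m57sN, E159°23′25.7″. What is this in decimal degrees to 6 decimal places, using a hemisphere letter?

Latitude: 32′ + 57″ = 32.95000′; 34 + 32.95000/60 = 34.5491667
Longitude: 159 + 23/60 + 25.7/3600 = 159.3904722

34.549167° N, 159.390472° E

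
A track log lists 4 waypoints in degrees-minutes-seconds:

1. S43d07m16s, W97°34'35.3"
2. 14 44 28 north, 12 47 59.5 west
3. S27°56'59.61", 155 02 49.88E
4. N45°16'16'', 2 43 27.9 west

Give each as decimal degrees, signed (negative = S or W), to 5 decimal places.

1. -43.12111, -97.57647
2. 14.74111, -12.79986
3. -27.94989, 155.04719
4. 45.27111, -2.72442

Point 1:
  φ: 7′ + 16″ = 7.26667′; 43 + 7.26667/60 = 43.121111
  S → negative
  Longitude: 34′ + 35.3″ = 34.58833′; 97 + 34.58833/60 = 97.576472
  W ⇒ negate
Point 2:
  φ: 14 + 44/60 + 28/3600 = 14.741111
  N ⇒ keep positive
  Longitude: 47′ + 59.5″ = 47.99167′; 12 + 47.99167/60 = 12.799861
  W → negative
Point 3:
  Latitude: 27° + 56/60 + 59.61/3600 = 27 + 0.933333 + 0.016558 = 27.949892
  S ⇒ negate
  Lon: 155 + 2/60 + 49.88/3600 = 155.047189
  E ⇒ keep positive
Point 4:
  Lat: 16′ + 16″ = 16.26667′; 45 + 16.26667/60 = 45.271111
  N → positive
  Lon: 2° + 43/60 + 27.9/3600 = 2 + 0.716667 + 0.007750 = 2.724417
  W → negative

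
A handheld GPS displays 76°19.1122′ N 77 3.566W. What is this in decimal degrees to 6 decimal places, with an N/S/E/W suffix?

Latitude: 19.1122′ = 0.318537°; total 76.3185367
λ: 77 + 3.566/60 = 77.0594333

76.318537° N, 77.059433° W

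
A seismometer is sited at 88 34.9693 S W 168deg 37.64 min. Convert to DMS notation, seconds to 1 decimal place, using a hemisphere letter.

88°34′58.2″ S, 168°37′38.4″ W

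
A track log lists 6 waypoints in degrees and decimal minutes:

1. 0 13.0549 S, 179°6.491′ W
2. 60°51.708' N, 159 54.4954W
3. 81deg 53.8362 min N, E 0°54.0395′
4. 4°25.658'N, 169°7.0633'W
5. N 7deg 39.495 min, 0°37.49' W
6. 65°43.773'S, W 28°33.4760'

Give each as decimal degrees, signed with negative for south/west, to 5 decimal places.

1. -0.21758, -179.10818
2. 60.86180, -159.90826
3. 81.89727, 0.90066
4. 4.42763, -169.11772
5. 7.65825, -0.62483
6. -65.72955, -28.55793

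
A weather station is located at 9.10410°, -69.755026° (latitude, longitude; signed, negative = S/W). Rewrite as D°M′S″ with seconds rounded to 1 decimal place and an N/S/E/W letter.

Latitude: whole degrees 9; 6.24600′ → 6′ and 14.760″
Longitude is negative → W; |value| = 69.755026
λ: 0.755026 × 60 = 45.30156′ → 45′, remainder × 60 = 18.094″

9°06′14.8″ N, 69°45′18.1″ W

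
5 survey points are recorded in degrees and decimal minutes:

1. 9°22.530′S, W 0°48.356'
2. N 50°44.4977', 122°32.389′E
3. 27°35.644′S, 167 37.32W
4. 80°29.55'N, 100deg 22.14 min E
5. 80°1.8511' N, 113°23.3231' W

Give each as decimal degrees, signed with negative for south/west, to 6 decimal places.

1. -9.375500, -0.805933
2. 50.741628, 122.539817
3. -27.594067, -167.622000
4. 80.492500, 100.369000
5. 80.030852, -113.388718

Point 1:
  Lat: 22.53′ = 0.375500°; total 9.3755000
  hemisphere S, so the sign is −
  Lon: 48.356′ = 0.805933°; total 0.8059333
  W ⇒ negate
Point 2:
  φ: 44.4977′ = 0.741628°; total 50.7416283
  N ⇒ keep positive
  Lon: 32.389′ = 0.539817°; total 122.5398167
  E → positive
Point 3:
  Latitude: 35.644′ = 0.594067°; total 27.5940667
  hemisphere S, so the sign is −
  λ: 167 + 37.32/60 = 167.6220000
  hemisphere W, so the sign is −
Point 4:
  Lat: 80 + 29.55/60 = 80.4925000
  N ⇒ keep positive
  Lon: 22.14′ = 0.369000°; total 100.3690000
  E → positive
Point 5:
  Latitude: 80 + 1.8511/60 = 80.0308517
  N → positive
  Lon: 23.3231′ = 0.388718°; total 113.3887183
  W ⇒ negate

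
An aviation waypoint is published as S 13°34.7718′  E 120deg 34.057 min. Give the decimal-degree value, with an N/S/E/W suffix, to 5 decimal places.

φ: 34.7718′ = 0.579530°; total 13.579530
Longitude: 34.057′ = 0.567617°; total 120.567617

13.57953° S, 120.56762° E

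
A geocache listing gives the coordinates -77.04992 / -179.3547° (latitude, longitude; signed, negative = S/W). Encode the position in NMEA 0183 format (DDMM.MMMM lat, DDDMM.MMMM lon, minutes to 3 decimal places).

Latitude is negative → S; |value| = 77.049920
Latitude: fractional part 0.049920 → 2.99520 minutes
Longitude is negative → W; |value| = 179.354700
λ: minutes = (179.354700 − 179) × 60 = 21.28200

7702.995,S / 17921.282,W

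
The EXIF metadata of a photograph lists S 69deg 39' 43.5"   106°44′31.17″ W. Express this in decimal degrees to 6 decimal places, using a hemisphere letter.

Lat: 39′ + 43.5″ = 39.72500′; 69 + 39.72500/60 = 69.6620833
Longitude: 44′ + 31.17″ = 44.51950′; 106 + 44.51950/60 = 106.7419917

69.662083° S, 106.741992° W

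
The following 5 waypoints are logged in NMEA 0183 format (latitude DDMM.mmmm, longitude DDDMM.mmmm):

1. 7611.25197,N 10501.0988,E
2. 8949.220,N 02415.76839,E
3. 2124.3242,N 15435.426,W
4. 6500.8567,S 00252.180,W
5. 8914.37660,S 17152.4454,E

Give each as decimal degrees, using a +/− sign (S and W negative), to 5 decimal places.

1. 76.18753, 105.01831
2. 89.82033, 24.26281
3. 21.40540, -154.59043
4. -65.01428, -2.86967
5. -89.23961, 171.87409

Point 1:
  Lat: degrees = first 2 digits = 76, minutes = 11.25197; 76 + 11.25197/60 = 76.187533
  N → positive
  Lon: split at 3 digits → 105° and 1.0988′; 105 + 1.0988/60 = 105.018313
  E → positive
Point 2:
  φ: split at 2 digits → 89° and 49.22′; 89 + 49.22/60 = 89.820333
  N → positive
  λ: degrees = first 3 digits = 24, minutes = 15.76839; 24 + 15.76839/60 = 24.262807
  E → positive
Point 3:
  φ: degrees = first 2 digits = 21, minutes = 24.3242; 21 + 24.3242/60 = 21.405403
  N ⇒ keep positive
  Lon: degrees = first 3 digits = 154, minutes = 35.426; 154 + 35.426/60 = 154.590433
  W ⇒ negate
Point 4:
  φ: degrees = first 2 digits = 65, minutes = 0.8567; 65 + 0.8567/60 = 65.014278
  S ⇒ negate
  Lon: split at 3 digits → 002° and 52.18′; 2 + 52.18/60 = 2.869667
  W ⇒ negate
Point 5:
  Lat: split at 2 digits → 89° and 14.3766′; 89 + 14.3766/60 = 89.239610
  hemisphere S, so the sign is −
  Longitude: split at 3 digits → 171° and 52.4454′; 171 + 52.4454/60 = 171.874090
  E → positive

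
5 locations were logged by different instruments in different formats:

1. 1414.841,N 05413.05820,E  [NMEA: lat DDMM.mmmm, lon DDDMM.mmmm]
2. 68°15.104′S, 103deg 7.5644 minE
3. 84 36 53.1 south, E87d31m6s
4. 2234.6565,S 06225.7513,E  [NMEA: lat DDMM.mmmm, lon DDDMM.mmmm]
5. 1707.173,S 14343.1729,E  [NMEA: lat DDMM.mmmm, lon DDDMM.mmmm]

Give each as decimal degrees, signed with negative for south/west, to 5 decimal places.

1. 14.24735, 54.21764
2. -68.25173, 103.12607
3. -84.61475, 87.51833
4. -22.57761, 62.42919
5. -17.11955, 143.71955

Point 1:
  Lat: split at 2 digits → 14° and 14.841′; 14 + 14.841/60 = 14.247350
  N → positive
  Longitude: degrees = first 3 digits = 54, minutes = 13.0582; 54 + 13.0582/60 = 54.217637
  E ⇒ keep positive
Point 2:
  Lat: 15.104′ = 0.251733°; total 68.251733
  S → negative
  Lon: 7.5644′ = 0.126073°; total 103.126073
  E → positive
Point 3:
  Latitude: 36′ + 53.1″ = 36.88500′; 84 + 36.88500/60 = 84.614750
  hemisphere S, so the sign is −
  λ: 87 + 31/60 + 6/3600 = 87.518333
  E ⇒ keep positive
Point 4:
  Lat: degrees = first 2 digits = 22, minutes = 34.6565; 22 + 34.6565/60 = 22.577608
  S ⇒ negate
  λ: split at 3 digits → 062° and 25.7513′; 62 + 25.7513/60 = 62.429188
  E → positive
Point 5:
  Latitude: split at 2 digits → 17° and 7.173′; 17 + 7.173/60 = 17.119550
  S → negative
  λ: degrees = first 3 digits = 143, minutes = 43.1729; 143 + 43.1729/60 = 143.719548
  E ⇒ keep positive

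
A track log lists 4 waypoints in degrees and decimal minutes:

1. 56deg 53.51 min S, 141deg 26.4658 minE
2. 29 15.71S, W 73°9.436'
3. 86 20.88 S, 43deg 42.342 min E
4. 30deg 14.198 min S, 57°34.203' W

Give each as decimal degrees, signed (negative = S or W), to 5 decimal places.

Point 1:
  φ: 53.51′ = 0.891833°; total 56.891833
  hemisphere S, so the sign is −
  λ: 141 + 26.4658/60 = 141.441097
  E ⇒ keep positive
Point 2:
  φ: 15.71′ = 0.261833°; total 29.261833
  S ⇒ negate
  λ: 9.436′ = 0.157267°; total 73.157267
  W ⇒ negate
Point 3:
  Lat: 86 + 20.88/60 = 86.348000
  hemisphere S, so the sign is −
  Lon: 43 + 42.342/60 = 43.705700
  E ⇒ keep positive
Point 4:
  Latitude: 30 + 14.198/60 = 30.236633
  S ⇒ negate
  λ: 34.203′ = 0.570050°; total 57.570050
  W ⇒ negate

1. -56.89183, 141.44110
2. -29.26183, -73.15727
3. -86.34800, 43.70570
4. -30.23663, -57.57005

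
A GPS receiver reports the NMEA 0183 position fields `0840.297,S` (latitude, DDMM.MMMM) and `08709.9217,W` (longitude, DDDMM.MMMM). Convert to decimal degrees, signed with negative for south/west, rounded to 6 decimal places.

φ: split at 2 digits → 08° and 40.297′; 8 + 40.297/60 = 8.6716167
S ⇒ negate
Lon: split at 3 digits → 087° and 9.9217′; 87 + 9.9217/60 = 87.1653617
W → negative

-8.671617, -87.165362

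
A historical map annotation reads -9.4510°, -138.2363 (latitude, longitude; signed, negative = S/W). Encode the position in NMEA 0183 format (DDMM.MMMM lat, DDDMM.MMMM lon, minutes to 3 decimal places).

0927.060,S / 13814.178,W

Latitude is negative → S; |value| = 9.451000
Latitude: minutes = (9.451000 − 9) × 60 = 27.06000
Longitude is negative → W; |value| = 138.236300
λ: minutes = (138.236300 − 138) × 60 = 14.17800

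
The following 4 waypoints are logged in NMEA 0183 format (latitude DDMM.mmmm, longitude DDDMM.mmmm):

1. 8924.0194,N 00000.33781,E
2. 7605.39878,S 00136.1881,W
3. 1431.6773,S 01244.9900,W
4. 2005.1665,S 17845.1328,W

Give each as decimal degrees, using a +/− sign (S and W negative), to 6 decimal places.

1. 89.400323, 0.005630
2. -76.089980, -1.603135
3. -14.527955, -12.749833
4. -20.086108, -178.752213

Point 1:
  Lat: degrees = first 2 digits = 89, minutes = 24.0194; 89 + 24.0194/60 = 89.4003233
  N ⇒ keep positive
  Longitude: degrees = first 3 digits = 0, minutes = 0.33781; 0 + 0.33781/60 = 0.0056302
  E → positive
Point 2:
  Lat: split at 2 digits → 76° and 5.39878′; 76 + 5.39878/60 = 76.0899797
  hemisphere S, so the sign is −
  Longitude: degrees = first 3 digits = 1, minutes = 36.1881; 1 + 36.1881/60 = 1.6031350
  W → negative
Point 3:
  Latitude: degrees = first 2 digits = 14, minutes = 31.6773; 14 + 31.6773/60 = 14.5279550
  hemisphere S, so the sign is −
  Lon: degrees = first 3 digits = 12, minutes = 44.99; 12 + 44.99/60 = 12.7498333
  W → negative
Point 4:
  Lat: split at 2 digits → 20° and 5.1665′; 20 + 5.1665/60 = 20.0861083
  S ⇒ negate
  Lon: degrees = first 3 digits = 178, minutes = 45.1328; 178 + 45.1328/60 = 178.7522133
  W → negative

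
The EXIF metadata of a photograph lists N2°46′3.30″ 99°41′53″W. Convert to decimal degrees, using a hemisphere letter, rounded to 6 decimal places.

Latitude: 46′ + 3.3″ = 46.05500′; 2 + 46.05500/60 = 2.7675833
λ: 41′ + 53″ = 41.88333′; 99 + 41.88333/60 = 99.6980556

2.767583° N, 99.698056° W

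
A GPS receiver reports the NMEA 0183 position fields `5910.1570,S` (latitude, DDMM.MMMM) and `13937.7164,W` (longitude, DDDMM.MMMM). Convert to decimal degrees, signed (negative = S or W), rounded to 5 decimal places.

-59.16928, -139.62861

φ: degrees = first 2 digits = 59, minutes = 10.157; 59 + 10.157/60 = 59.169283
hemisphere S, so the sign is −
λ: split at 3 digits → 139° and 37.7164′; 139 + 37.7164/60 = 139.628607
W ⇒ negate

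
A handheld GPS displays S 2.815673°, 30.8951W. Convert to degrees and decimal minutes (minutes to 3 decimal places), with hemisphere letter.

2° 48.940′ S, 30° 53.706′ W

Lat: fractional part 0.815673 → 48.94038 minutes
λ: fractional part 0.895100 → 53.70600 minutes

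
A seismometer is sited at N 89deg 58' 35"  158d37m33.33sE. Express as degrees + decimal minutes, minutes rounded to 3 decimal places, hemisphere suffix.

89° 58.583′ N, 158° 37.556′ E

Latitude: seconds/60 = 0.58333; minutes = 58 + 0.58333 = 58.58333
Lon: seconds/60 = 0.55550; minutes = 37 + 0.55550 = 37.55550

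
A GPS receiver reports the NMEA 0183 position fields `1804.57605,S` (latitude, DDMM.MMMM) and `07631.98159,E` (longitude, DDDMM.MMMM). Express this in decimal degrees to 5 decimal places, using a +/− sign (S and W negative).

φ: split at 2 digits → 18° and 4.57605′; 18 + 4.57605/60 = 18.076268
S → negative
Longitude: split at 3 digits → 076° and 31.98159′; 76 + 31.98159/60 = 76.533027
E → positive

-18.07627, 76.53303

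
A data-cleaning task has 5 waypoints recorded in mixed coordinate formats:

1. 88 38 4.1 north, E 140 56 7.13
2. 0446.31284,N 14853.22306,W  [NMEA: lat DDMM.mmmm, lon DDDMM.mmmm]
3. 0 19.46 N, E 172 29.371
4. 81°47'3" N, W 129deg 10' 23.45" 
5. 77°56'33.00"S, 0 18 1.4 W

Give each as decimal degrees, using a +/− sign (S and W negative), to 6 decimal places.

1. 88.634472, 140.935314
2. 4.771881, -148.887051
3. 0.324333, 172.489517
4. 81.784167, -129.173181
5. -77.942500, -0.300389

Point 1:
  Latitude: 88° + 38/60 + 4.1/3600 = 88 + 0.633333 + 0.001139 = 88.6344722
  N → positive
  λ: 140 + 56/60 + 7.13/3600 = 140.9353139
  E → positive
Point 2:
  Latitude: split at 2 digits → 04° and 46.31284′; 4 + 46.31284/60 = 4.7718807
  N ⇒ keep positive
  Longitude: degrees = first 3 digits = 148, minutes = 53.22306; 148 + 53.22306/60 = 148.8870510
  W → negative
Point 3:
  φ: 19.46′ = 0.324333°; total 0.3243333
  N ⇒ keep positive
  Lon: 172 + 29.371/60 = 172.4895167
  E ⇒ keep positive
Point 4:
  φ: 81° + 47/60 + 3/3600 = 81 + 0.783333 + 0.000833 = 81.7841667
  N ⇒ keep positive
  Lon: 10′ + 23.45″ = 10.39083′; 129 + 10.39083/60 = 129.1731806
  W ⇒ negate
Point 5:
  Lat: 56′ + 33″ = 56.55000′; 77 + 56.55000/60 = 77.9425000
  hemisphere S, so the sign is −
  Longitude: 0° + 18/60 + 1.4/3600 = 0 + 0.300000 + 0.000389 = 0.3003889
  hemisphere W, so the sign is −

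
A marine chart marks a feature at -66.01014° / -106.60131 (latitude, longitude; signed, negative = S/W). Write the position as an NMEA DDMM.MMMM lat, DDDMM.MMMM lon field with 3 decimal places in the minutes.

Latitude is negative → S; |value| = 66.010140
φ: 66° + 0.010140 × 60 = 66° 0.60840′
Longitude is negative → W; |value| = 106.601310
λ: fractional part 0.601310 → 36.07860 minutes

6600.608,S / 10636.079,W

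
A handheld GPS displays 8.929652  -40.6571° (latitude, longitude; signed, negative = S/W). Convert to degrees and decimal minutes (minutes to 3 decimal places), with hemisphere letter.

Latitude: minutes = (8.929652 − 8) × 60 = 55.77912
Longitude is negative → W; |value| = 40.657100
λ: fractional part 0.657100 → 39.42600 minutes

8° 55.779′ N, 40° 39.426′ W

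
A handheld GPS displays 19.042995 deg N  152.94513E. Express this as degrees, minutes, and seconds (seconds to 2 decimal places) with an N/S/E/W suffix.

Latitude: 0.042995 × 60 = 2.57970′ → 2′, remainder × 60 = 34.7820″
Lon: whole degrees 152; 56.70780′ → 56′ and 42.4680″

19°02′34.78″ N, 152°56′42.47″ E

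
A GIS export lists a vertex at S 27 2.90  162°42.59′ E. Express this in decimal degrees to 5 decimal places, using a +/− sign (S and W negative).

Lat: 2.9′ = 0.048333°; total 27.048333
hemisphere S, so the sign is −
λ: 162 + 42.59/60 = 162.709833
E → positive

-27.04833, 162.70983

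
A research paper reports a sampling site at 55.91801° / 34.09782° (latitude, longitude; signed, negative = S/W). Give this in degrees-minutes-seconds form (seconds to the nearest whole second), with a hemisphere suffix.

φ: 0.918010° → 55.08060′; 0.08060 × 60 = 4.84″
Lon: 0.097820° → 5.86920′; 0.86920 × 60 = 52.15″

55°55′5″ N, 34°05′52″ E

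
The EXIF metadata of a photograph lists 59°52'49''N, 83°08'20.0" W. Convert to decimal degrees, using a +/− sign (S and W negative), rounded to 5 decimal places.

59.88028, -83.13889

Latitude: 59 + 52/60 + 49/3600 = 59.880278
N → positive
λ: 83 + 8/60 + 20/3600 = 83.138889
W → negative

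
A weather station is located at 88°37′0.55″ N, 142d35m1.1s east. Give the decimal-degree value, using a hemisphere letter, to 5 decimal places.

88.61682° N, 142.58364° E

Latitude: 37′ + 0.55″ = 37.00917′; 88 + 37.00917/60 = 88.616819
λ: 142° + 35/60 + 1.1/3600 = 142 + 0.583333 + 0.000306 = 142.583639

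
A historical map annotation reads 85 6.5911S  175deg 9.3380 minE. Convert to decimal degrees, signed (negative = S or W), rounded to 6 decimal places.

Lat: 85 + 6.5911/60 = 85.1098517
hemisphere S, so the sign is −
λ: 175 + 9.338/60 = 175.1556333
E → positive

-85.109852, 175.155633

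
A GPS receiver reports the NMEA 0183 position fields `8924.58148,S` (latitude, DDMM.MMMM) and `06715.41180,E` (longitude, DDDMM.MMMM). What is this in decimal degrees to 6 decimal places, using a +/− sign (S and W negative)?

Lat: degrees = first 2 digits = 89, minutes = 24.58148; 89 + 24.58148/60 = 89.4096913
hemisphere S, so the sign is −
λ: degrees = first 3 digits = 67, minutes = 15.4118; 67 + 15.4118/60 = 67.2568633
E → positive

-89.409691, 67.256863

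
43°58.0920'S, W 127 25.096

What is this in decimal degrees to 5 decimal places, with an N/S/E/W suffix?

Lat: 43 + 58.092/60 = 43.968200
Lon: 127 + 25.096/60 = 127.418267

43.96820° S, 127.41827° W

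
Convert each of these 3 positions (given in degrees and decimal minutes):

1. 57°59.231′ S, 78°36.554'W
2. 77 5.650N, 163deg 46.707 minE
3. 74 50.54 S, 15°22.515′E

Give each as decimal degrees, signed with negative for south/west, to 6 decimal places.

1. -57.987183, -78.609233
2. 77.094167, 163.778450
3. -74.842333, 15.375250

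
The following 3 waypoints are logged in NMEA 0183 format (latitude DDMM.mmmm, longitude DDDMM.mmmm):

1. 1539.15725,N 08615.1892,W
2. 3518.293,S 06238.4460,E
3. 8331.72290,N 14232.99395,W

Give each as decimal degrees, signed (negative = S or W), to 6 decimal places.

1. 15.652621, -86.253153
2. -35.304883, 62.640767
3. 83.528715, -142.549899

Point 1:
  Lat: split at 2 digits → 15° and 39.15725′; 15 + 39.15725/60 = 15.6526208
  N → positive
  λ: split at 3 digits → 086° and 15.1892′; 86 + 15.1892/60 = 86.2531533
  hemisphere W, so the sign is −
Point 2:
  φ: degrees = first 2 digits = 35, minutes = 18.293; 35 + 18.293/60 = 35.3048833
  hemisphere S, so the sign is −
  λ: split at 3 digits → 062° and 38.446′; 62 + 38.446/60 = 62.6407667
  E → positive
Point 3:
  Lat: split at 2 digits → 83° and 31.7229′; 83 + 31.7229/60 = 83.5287150
  N ⇒ keep positive
  λ: split at 3 digits → 142° and 32.99395′; 142 + 32.99395/60 = 142.5498992
  W → negative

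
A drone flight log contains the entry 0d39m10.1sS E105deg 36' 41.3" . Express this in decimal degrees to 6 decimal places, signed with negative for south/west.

-0.652806, 105.611472

Latitude: 0 + 39/60 + 10.1/3600 = 0.6528056
S → negative
λ: 36′ + 41.3″ = 36.68833′; 105 + 36.68833/60 = 105.6114722
E ⇒ keep positive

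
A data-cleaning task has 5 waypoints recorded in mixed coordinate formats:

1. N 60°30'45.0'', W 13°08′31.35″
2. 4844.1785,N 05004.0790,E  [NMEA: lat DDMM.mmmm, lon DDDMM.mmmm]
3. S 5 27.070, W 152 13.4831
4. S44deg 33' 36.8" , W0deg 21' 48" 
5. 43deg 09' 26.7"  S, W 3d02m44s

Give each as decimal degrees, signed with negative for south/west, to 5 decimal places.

1. 60.51250, -13.14204
2. 48.73631, 50.06798
3. -5.45117, -152.22472
4. -44.56022, -0.36333
5. -43.15742, -3.04556

Point 1:
  φ: 30′ + 45″ = 30.75000′; 60 + 30.75000/60 = 60.512500
  N ⇒ keep positive
  Lon: 8′ + 31.35″ = 8.52250′; 13 + 8.52250/60 = 13.142042
  hemisphere W, so the sign is −
Point 2:
  Latitude: degrees = first 2 digits = 48, minutes = 44.1785; 48 + 44.1785/60 = 48.736308
  N ⇒ keep positive
  Lon: degrees = first 3 digits = 50, minutes = 4.079; 50 + 4.079/60 = 50.067983
  E ⇒ keep positive
Point 3:
  Lat: 27.07′ = 0.451167°; total 5.451167
  hemisphere S, so the sign is −
  Longitude: 13.4831′ = 0.224718°; total 152.224718
  W ⇒ negate
Point 4:
  Latitude: 44° + 33/60 + 36.8/3600 = 44 + 0.550000 + 0.010222 = 44.560222
  S → negative
  λ: 0 + 21/60 + 48/3600 = 0.363333
  W → negative
Point 5:
  φ: 43° + 9/60 + 26.7/3600 = 43 + 0.150000 + 0.007417 = 43.157417
  S ⇒ negate
  λ: 3 + 2/60 + 44/3600 = 3.045556
  W ⇒ negate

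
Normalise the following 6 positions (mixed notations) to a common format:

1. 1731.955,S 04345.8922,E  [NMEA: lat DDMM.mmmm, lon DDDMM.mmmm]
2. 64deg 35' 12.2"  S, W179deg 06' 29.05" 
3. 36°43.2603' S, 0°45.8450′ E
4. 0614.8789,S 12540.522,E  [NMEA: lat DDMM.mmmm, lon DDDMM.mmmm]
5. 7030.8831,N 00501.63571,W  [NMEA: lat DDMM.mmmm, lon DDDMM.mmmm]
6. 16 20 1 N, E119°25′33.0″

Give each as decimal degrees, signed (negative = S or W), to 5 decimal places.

Point 1:
  φ: split at 2 digits → 17° and 31.955′; 17 + 31.955/60 = 17.532583
  hemisphere S, so the sign is −
  Lon: split at 3 digits → 043° and 45.8922′; 43 + 45.8922/60 = 43.764870
  E → positive
Point 2:
  φ: 35′ + 12.2″ = 35.20333′; 64 + 35.20333/60 = 64.586722
  S ⇒ negate
  Longitude: 6′ + 29.05″ = 6.48417′; 179 + 6.48417/60 = 179.108069
  W ⇒ negate
Point 3:
  Latitude: 36 + 43.2603/60 = 36.721005
  S → negative
  Longitude: 45.845′ = 0.764083°; total 0.764083
  E ⇒ keep positive
Point 4:
  φ: degrees = first 2 digits = 6, minutes = 14.8789; 6 + 14.8789/60 = 6.247982
  hemisphere S, so the sign is −
  Lon: split at 3 digits → 125° and 40.522′; 125 + 40.522/60 = 125.675367
  E → positive
Point 5:
  φ: split at 2 digits → 70° and 30.8831′; 70 + 30.8831/60 = 70.514718
  N → positive
  Lon: degrees = first 3 digits = 5, minutes = 1.63571; 5 + 1.63571/60 = 5.027262
  W → negative
Point 6:
  Lat: 20′ + 1″ = 20.01667′; 16 + 20.01667/60 = 16.333611
  N → positive
  Lon: 119° + 25/60 + 33/3600 = 119 + 0.416667 + 0.009167 = 119.425833
  E → positive

1. -17.53258, 43.76487
2. -64.58672, -179.10807
3. -36.72101, 0.76408
4. -6.24798, 125.67537
5. 70.51472, -5.02726
6. 16.33361, 119.42583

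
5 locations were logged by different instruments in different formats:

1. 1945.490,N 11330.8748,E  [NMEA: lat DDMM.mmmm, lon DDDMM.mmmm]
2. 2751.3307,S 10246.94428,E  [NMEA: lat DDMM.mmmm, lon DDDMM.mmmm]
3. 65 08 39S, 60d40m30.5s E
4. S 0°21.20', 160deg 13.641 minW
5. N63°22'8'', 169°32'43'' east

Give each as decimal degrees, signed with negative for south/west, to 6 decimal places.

Point 1:
  Lat: split at 2 digits → 19° and 45.49′; 19 + 45.49/60 = 19.7581667
  N → positive
  λ: degrees = first 3 digits = 113, minutes = 30.8748; 113 + 30.8748/60 = 113.5145800
  E ⇒ keep positive
Point 2:
  Lat: split at 2 digits → 27° and 51.3307′; 27 + 51.3307/60 = 27.8555117
  hemisphere S, so the sign is −
  λ: degrees = first 3 digits = 102, minutes = 46.94428; 102 + 46.94428/60 = 102.7824047
  E → positive
Point 3:
  Latitude: 8′ + 39″ = 8.65000′; 65 + 8.65000/60 = 65.1441667
  S ⇒ negate
  Longitude: 60 + 40/60 + 30.5/3600 = 60.6751389
  E ⇒ keep positive
Point 4:
  φ: 0 + 21.2/60 = 0.3533333
  S ⇒ negate
  Lon: 160 + 13.641/60 = 160.2273500
  W ⇒ negate
Point 5:
  φ: 63 + 22/60 + 8/3600 = 63.3688889
  N ⇒ keep positive
  Longitude: 32′ + 43″ = 32.71667′; 169 + 32.71667/60 = 169.5452778
  E ⇒ keep positive

1. 19.758167, 113.514580
2. -27.855512, 102.782405
3. -65.144167, 60.675139
4. -0.353333, -160.227350
5. 63.368889, 169.545278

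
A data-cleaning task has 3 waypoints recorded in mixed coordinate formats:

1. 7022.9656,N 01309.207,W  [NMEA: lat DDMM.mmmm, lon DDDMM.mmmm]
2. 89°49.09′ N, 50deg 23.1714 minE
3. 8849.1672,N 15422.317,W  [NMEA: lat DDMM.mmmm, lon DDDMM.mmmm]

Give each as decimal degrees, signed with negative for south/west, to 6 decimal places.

Point 1:
  Lat: split at 2 digits → 70° and 22.9656′; 70 + 22.9656/60 = 70.3827600
  N → positive
  Lon: degrees = first 3 digits = 13, minutes = 9.207; 13 + 9.207/60 = 13.1534500
  W → negative
Point 2:
  Latitude: 49.09′ = 0.818167°; total 89.8181667
  N ⇒ keep positive
  λ: 23.1714′ = 0.386190°; total 50.3861900
  E → positive
Point 3:
  φ: degrees = first 2 digits = 88, minutes = 49.1672; 88 + 49.1672/60 = 88.8194533
  N → positive
  Lon: split at 3 digits → 154° and 22.317′; 154 + 22.317/60 = 154.3719500
  hemisphere W, so the sign is −

1. 70.382760, -13.153450
2. 89.818167, 50.386190
3. 88.819453, -154.371950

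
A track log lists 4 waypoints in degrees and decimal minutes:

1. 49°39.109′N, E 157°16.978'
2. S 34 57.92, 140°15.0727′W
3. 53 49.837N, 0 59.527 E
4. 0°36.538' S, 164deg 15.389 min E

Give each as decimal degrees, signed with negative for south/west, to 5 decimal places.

1. 49.65182, 157.28297
2. -34.96533, -140.25121
3. 53.83062, 0.99212
4. -0.60897, 164.25648

Point 1:
  Lat: 49 + 39.109/60 = 49.651817
  N → positive
  Longitude: 157 + 16.978/60 = 157.282967
  E → positive
Point 2:
  Lat: 34 + 57.92/60 = 34.965333
  S ⇒ negate
  λ: 140 + 15.0727/60 = 140.251212
  hemisphere W, so the sign is −
Point 3:
  Lat: 53 + 49.837/60 = 53.830617
  N → positive
  λ: 59.527′ = 0.992117°; total 0.992117
  E → positive
Point 4:
  Lat: 0 + 36.538/60 = 0.608967
  S ⇒ negate
  Longitude: 164 + 15.389/60 = 164.256483
  E ⇒ keep positive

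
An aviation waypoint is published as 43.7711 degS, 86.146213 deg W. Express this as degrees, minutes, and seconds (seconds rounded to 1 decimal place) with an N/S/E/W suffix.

φ: 0.771100° → 46.26600′; 0.26600 × 60 = 15.960″
Lon: whole degrees 86; 8.77278′ → 8′ and 46.367″

43°46′16.0″ S, 86°08′46.4″ W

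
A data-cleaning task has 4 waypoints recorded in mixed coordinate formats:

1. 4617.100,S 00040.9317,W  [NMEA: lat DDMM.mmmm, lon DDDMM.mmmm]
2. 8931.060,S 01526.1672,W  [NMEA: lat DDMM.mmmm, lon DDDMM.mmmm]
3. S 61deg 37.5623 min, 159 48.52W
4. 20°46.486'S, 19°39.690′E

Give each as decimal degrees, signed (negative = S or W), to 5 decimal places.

1. -46.28500, -0.68220
2. -89.51767, -15.43612
3. -61.62604, -159.80867
4. -20.77477, 19.66150

Point 1:
  Latitude: degrees = first 2 digits = 46, minutes = 17.1; 46 + 17.1/60 = 46.285000
  S → negative
  λ: degrees = first 3 digits = 0, minutes = 40.9317; 0 + 40.9317/60 = 0.682195
  W → negative
Point 2:
  Latitude: split at 2 digits → 89° and 31.06′; 89 + 31.06/60 = 89.517667
  S ⇒ negate
  Lon: split at 3 digits → 015° and 26.1672′; 15 + 26.1672/60 = 15.436120
  W → negative
Point 3:
  Lat: 61 + 37.5623/60 = 61.626038
  hemisphere S, so the sign is −
  Lon: 159 + 48.52/60 = 159.808667
  W → negative
Point 4:
  Latitude: 20 + 46.486/60 = 20.774767
  S ⇒ negate
  Longitude: 19 + 39.69/60 = 19.661500
  E → positive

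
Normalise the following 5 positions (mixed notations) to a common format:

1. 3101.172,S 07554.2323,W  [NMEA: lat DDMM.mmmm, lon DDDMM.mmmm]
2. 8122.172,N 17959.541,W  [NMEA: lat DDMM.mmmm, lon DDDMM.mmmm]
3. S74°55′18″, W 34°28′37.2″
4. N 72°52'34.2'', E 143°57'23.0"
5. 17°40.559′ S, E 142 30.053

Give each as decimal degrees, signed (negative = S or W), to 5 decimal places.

Point 1:
  Lat: split at 2 digits → 31° and 1.172′; 31 + 1.172/60 = 31.019533
  S ⇒ negate
  Lon: split at 3 digits → 075° and 54.2323′; 75 + 54.2323/60 = 75.903872
  hemisphere W, so the sign is −
Point 2:
  Latitude: degrees = first 2 digits = 81, minutes = 22.172; 81 + 22.172/60 = 81.369533
  N → positive
  Longitude: degrees = first 3 digits = 179, minutes = 59.541; 179 + 59.541/60 = 179.992350
  W → negative
Point 3:
  Lat: 74 + 55/60 + 18/3600 = 74.921667
  hemisphere S, so the sign is −
  λ: 34 + 28/60 + 37.2/3600 = 34.477000
  hemisphere W, so the sign is −
Point 4:
  φ: 52′ + 34.2″ = 52.57000′; 72 + 52.57000/60 = 72.876167
  N → positive
  Longitude: 143 + 57/60 + 23/3600 = 143.956389
  E ⇒ keep positive
Point 5:
  φ: 17 + 40.559/60 = 17.675983
  hemisphere S, so the sign is −
  λ: 30.053′ = 0.500883°; total 142.500883
  E → positive

1. -31.01953, -75.90387
2. 81.36953, -179.99235
3. -74.92167, -34.47700
4. 72.87617, 143.95639
5. -17.67598, 142.50088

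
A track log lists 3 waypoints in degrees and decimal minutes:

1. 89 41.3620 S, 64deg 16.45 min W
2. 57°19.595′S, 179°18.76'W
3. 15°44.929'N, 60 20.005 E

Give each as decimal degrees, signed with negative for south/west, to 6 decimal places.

Point 1:
  Lat: 89 + 41.362/60 = 89.6893667
  hemisphere S, so the sign is −
  λ: 16.45′ = 0.274167°; total 64.2741667
  W → negative
Point 2:
  φ: 19.595′ = 0.326583°; total 57.3265833
  S ⇒ negate
  λ: 18.76′ = 0.312667°; total 179.3126667
  hemisphere W, so the sign is −
Point 3:
  φ: 44.929′ = 0.748817°; total 15.7488167
  N → positive
  Lon: 20.005′ = 0.333417°; total 60.3334167
  E ⇒ keep positive

1. -89.689367, -64.274167
2. -57.326583, -179.312667
3. 15.748817, 60.333417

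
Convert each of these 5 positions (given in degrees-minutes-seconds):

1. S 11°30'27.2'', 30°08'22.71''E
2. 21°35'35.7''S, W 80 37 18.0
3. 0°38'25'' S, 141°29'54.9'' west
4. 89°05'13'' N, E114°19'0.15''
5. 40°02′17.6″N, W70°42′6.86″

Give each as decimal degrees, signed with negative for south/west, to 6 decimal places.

1. -11.507556, 30.139642
2. -21.593250, -80.621667
3. -0.640278, -141.498583
4. 89.086944, 114.316708
5. 40.038222, -70.701906

Point 1:
  φ: 11° + 30/60 + 27.2/3600 = 11 + 0.500000 + 0.007556 = 11.5075556
  hemisphere S, so the sign is −
  Lon: 30 + 8/60 + 22.71/3600 = 30.1396417
  E → positive
Point 2:
  φ: 21° + 35/60 + 35.7/3600 = 21 + 0.583333 + 0.009917 = 21.5932500
  S → negative
  λ: 80° + 37/60 + 18/3600 = 80 + 0.616667 + 0.005000 = 80.6216667
  W ⇒ negate
Point 3:
  Lat: 0° + 38/60 + 25/3600 = 0 + 0.633333 + 0.006944 = 0.6402778
  S → negative
  Lon: 141 + 29/60 + 54.9/3600 = 141.4985833
  W ⇒ negate
Point 4:
  Latitude: 5′ + 13″ = 5.21667′; 89 + 5.21667/60 = 89.0869444
  N → positive
  λ: 114° + 19/60 + 0.15/3600 = 114 + 0.316667 + 0.000042 = 114.3167083
  E → positive
Point 5:
  Lat: 2′ + 17.6″ = 2.29333′; 40 + 2.29333/60 = 40.0382222
  N ⇒ keep positive
  λ: 70° + 42/60 + 6.86/3600 = 70 + 0.700000 + 0.001906 = 70.7019056
  W ⇒ negate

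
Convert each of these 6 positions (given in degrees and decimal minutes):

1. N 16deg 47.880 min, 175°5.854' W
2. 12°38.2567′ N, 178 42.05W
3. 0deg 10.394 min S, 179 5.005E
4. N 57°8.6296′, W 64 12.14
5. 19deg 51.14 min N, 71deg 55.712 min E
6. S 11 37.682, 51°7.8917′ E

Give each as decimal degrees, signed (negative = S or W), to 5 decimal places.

1. 16.79800, -175.09757
2. 12.63761, -178.70083
3. -0.17323, 179.08342
4. 57.14383, -64.20233
5. 19.85233, 71.92853
6. -11.62803, 51.13153

Point 1:
  Lat: 47.88′ = 0.798000°; total 16.798000
  N ⇒ keep positive
  Longitude: 175 + 5.854/60 = 175.097567
  W → negative
Point 2:
  Latitude: 12 + 38.2567/60 = 12.637612
  N → positive
  Longitude: 42.05′ = 0.700833°; total 178.700833
  hemisphere W, so the sign is −
Point 3:
  Latitude: 0 + 10.394/60 = 0.173233
  S → negative
  Lon: 5.005′ = 0.083417°; total 179.083417
  E ⇒ keep positive
Point 4:
  Lat: 8.6296′ = 0.143827°; total 57.143827
  N → positive
  λ: 64 + 12.14/60 = 64.202333
  W → negative
Point 5:
  Lat: 19 + 51.14/60 = 19.852333
  N ⇒ keep positive
  Longitude: 71 + 55.712/60 = 71.928533
  E ⇒ keep positive
Point 6:
  φ: 37.682′ = 0.628033°; total 11.628033
  S → negative
  λ: 7.8917′ = 0.131528°; total 51.131528
  E → positive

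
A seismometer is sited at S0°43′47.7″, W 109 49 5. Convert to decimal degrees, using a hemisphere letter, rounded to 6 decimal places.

0.729917° S, 109.818056° W

Lat: 0° + 43/60 + 47.7/3600 = 0 + 0.716667 + 0.013250 = 0.7299167
Lon: 49′ + 5″ = 49.08333′; 109 + 49.08333/60 = 109.8180556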